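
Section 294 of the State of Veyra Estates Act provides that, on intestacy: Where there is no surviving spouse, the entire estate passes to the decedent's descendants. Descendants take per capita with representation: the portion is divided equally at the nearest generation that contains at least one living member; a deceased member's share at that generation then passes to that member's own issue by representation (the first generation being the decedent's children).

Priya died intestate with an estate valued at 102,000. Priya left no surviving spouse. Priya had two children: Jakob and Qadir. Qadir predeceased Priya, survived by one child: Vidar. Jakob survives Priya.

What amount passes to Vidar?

Vidar receives 51,000.

The entire 102,000 passes to the descendants.
That amount (102,000) is divided into 2 shares of 51,000: Jakob takes 51,000; Qadir's 51,000 share passes to Qadir's issue.
Qadir's share (51,000) passes entirely to Vidar.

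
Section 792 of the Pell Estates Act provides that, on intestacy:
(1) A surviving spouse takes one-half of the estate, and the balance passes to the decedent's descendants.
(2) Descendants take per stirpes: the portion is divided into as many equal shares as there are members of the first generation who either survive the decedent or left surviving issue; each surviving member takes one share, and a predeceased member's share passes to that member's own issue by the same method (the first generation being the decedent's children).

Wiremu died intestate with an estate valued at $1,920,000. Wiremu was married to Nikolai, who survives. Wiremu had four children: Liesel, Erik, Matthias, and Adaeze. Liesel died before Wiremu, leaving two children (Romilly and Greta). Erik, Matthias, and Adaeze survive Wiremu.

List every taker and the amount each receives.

Nikolai: $960,000; Romilly: $120,000; Greta: $120,000; Erik: $240,000; Matthias: $240,000; Adaeze: $240,000

Nikolai takes one-half of $1,920,000 = $960,000. The remaining $960,000 passes to the descendants.
The descendants' portion ($960,000) is divided into 4 shares of $240,000: Erik, Matthias, and Adaeze each take $240,000; Liesel's $240,000 share passes to Liesel's issue.
Liesel's share ($240,000) is divided into 2 shares of $120,000: Romilly and Greta each take $120,000.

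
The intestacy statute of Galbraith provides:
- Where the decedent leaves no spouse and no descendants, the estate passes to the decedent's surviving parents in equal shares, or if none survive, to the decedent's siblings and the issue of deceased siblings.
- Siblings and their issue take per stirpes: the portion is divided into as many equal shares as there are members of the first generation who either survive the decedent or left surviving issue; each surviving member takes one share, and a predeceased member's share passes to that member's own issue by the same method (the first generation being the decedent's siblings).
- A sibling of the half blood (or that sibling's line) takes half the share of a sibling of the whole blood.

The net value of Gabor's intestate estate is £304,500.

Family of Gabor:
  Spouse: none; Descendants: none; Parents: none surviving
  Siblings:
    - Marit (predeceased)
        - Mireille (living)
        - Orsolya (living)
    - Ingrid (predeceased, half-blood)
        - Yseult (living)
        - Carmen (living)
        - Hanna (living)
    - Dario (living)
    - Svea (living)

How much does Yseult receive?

Yseult receives £14,500.

The entire £304,500 passes to the siblings and their issue.
Counting each half-blood sibling's line as half a unit, there are 7/2 units in £304,500, so one unit is £87,000. Whole-blood lines (Marit, Dario, and Svea) take £87,000 each; half-blood lines (Ingrid) take £43,500 each.
Marit's share (£87,000) is divided into 2 shares of £43,500: Mireille and Orsolya each take £43,500.
Ingrid's share (£43,500) is divided into 3 shares of £14,500: Yseult, Carmen, and Hanna each take £14,500.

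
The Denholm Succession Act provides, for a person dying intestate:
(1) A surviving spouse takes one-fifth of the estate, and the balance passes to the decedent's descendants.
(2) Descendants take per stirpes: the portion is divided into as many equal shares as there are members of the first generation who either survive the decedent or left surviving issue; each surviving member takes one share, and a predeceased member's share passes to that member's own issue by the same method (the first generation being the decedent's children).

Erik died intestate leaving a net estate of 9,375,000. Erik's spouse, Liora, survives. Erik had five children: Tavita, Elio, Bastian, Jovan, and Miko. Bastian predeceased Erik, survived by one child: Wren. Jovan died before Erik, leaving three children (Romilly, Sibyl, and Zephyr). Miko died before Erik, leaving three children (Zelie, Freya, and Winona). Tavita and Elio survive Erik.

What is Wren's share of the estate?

Wren receives 1,500,000.

Liora takes one-fifth of 9,375,000 = 1,875,000. The remaining 7,500,000 passes to the descendants.
The descendants' portion (7,500,000) is divided into 5 shares of 1,500,000: Tavita and Elio each take 1,500,000; Bastian's 1,500,000 share passes to Bastian's issue; Jovan's 1,500,000 share passes to Jovan's issue; Miko's 1,500,000 share passes to Miko's issue.
Bastian's share (1,500,000) passes entirely to Wren.
Jovan's share (1,500,000) is divided into 3 shares of 500,000: Romilly, Sibyl, and Zephyr each take 500,000.
Miko's share (1,500,000) is divided into 3 shares of 500,000: Zelie, Freya, and Winona each take 500,000.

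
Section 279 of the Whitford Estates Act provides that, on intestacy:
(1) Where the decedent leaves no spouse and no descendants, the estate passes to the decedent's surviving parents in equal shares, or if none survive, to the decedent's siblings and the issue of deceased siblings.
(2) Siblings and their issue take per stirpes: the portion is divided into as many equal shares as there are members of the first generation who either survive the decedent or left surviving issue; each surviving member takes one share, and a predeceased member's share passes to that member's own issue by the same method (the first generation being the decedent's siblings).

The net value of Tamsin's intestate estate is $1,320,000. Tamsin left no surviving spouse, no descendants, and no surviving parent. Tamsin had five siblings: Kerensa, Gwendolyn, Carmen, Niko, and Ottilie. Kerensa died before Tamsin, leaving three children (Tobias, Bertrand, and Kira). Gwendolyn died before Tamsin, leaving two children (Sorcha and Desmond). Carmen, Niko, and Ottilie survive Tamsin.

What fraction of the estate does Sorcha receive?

The entire $1,320,000 passes to the siblings and their issue.
That amount ($1,320,000) is divided into 5 shares of $264,000: Carmen, Niko, and Ottilie each take $264,000; Kerensa's $264,000 share passes to Kerensa's issue; Gwendolyn's $264,000 share passes to Gwendolyn's issue.
Kerensa's share ($264,000) is divided into 3 shares of $88,000: Tobias, Bertrand, and Kira each take $88,000.
Gwendolyn's share ($264,000) is divided into 2 shares of $132,000: Sorcha and Desmond each take $132,000.

Sorcha receives 1/10 of the estate.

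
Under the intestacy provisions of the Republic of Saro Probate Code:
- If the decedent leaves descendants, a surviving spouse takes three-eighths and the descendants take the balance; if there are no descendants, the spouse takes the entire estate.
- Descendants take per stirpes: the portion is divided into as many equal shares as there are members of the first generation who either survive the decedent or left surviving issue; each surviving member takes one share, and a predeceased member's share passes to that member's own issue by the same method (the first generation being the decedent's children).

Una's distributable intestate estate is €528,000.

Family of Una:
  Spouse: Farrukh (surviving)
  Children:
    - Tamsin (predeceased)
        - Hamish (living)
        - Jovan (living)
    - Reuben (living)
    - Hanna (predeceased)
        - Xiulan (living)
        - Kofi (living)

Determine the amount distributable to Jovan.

Jovan receives €55,000.

Farrukh takes three-eighths of €528,000 = €198,000. The remaining €330,000 passes to the descendants.
The descendants' portion (€330,000) is divided into 3 shares of €110,000: Reuben takes €110,000; Tamsin's €110,000 share passes to Tamsin's issue; Hanna's €110,000 share passes to Hanna's issue.
Tamsin's share (€110,000) is divided into 2 shares of €55,000: Hamish and Jovan each take €55,000.
Hanna's share (€110,000) is divided into 2 shares of €55,000: Xiulan and Kofi each take €55,000.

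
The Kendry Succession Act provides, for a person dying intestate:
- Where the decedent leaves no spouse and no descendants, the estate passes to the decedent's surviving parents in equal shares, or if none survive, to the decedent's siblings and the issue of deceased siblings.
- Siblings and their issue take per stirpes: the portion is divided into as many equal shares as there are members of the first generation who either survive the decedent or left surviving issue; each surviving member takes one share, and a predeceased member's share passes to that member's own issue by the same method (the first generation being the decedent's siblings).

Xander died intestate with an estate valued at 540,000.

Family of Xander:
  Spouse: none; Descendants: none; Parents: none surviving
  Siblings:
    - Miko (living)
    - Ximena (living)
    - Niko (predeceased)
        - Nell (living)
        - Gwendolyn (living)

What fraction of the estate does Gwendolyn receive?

The entire 540,000 passes to the siblings and their issue.
That amount (540,000) is divided into 3 shares of 180,000: Miko and Ximena each take 180,000; Niko's 180,000 share passes to Niko's issue.
Niko's share (180,000) is divided into 2 shares of 90,000: Nell and Gwendolyn each take 90,000.

Gwendolyn receives 1/6 of the estate.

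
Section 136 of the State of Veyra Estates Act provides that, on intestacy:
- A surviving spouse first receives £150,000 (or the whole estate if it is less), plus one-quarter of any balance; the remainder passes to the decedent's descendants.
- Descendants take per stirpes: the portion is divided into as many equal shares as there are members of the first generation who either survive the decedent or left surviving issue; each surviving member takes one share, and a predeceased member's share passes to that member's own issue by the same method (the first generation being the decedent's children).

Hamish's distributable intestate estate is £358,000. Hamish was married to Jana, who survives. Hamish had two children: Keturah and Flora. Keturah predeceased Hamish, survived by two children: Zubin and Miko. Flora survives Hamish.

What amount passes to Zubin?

Zubin receives £39,000.

Jana first takes £150,000, leaving a balance of £208,000. Jana then takes one-quarter of the balance (£52,000), for a total of £202,000. The remaining £156,000 passes to the descendants.
The descendants' portion (£156,000) is divided into 2 shares of £78,000: Flora takes £78,000; Keturah's £78,000 share passes to Keturah's issue.
Keturah's share (£78,000) is divided into 2 shares of £39,000: Zubin and Miko each take £39,000.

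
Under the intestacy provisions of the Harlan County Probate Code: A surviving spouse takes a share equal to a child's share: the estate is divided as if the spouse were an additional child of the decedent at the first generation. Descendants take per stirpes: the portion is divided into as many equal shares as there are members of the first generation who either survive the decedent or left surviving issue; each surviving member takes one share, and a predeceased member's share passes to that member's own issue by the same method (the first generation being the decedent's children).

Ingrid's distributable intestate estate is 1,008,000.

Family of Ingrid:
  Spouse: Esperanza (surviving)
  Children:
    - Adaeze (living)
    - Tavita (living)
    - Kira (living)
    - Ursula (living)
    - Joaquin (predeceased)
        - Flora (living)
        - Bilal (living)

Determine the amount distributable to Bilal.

The spouse counts as an additional share at the children's level, so there are 6 primary shares of 168,000. Esperanza takes one such share (168,000).
The children's combined portion (840,000) is divided into 5 shares of 168,000: Adaeze, Tavita, Kira, and Ursula each take 168,000; Joaquin's 168,000 share passes to Joaquin's issue.
Joaquin's share (168,000) is divided into 2 shares of 84,000: Flora and Bilal each take 84,000.

Bilal receives 84,000.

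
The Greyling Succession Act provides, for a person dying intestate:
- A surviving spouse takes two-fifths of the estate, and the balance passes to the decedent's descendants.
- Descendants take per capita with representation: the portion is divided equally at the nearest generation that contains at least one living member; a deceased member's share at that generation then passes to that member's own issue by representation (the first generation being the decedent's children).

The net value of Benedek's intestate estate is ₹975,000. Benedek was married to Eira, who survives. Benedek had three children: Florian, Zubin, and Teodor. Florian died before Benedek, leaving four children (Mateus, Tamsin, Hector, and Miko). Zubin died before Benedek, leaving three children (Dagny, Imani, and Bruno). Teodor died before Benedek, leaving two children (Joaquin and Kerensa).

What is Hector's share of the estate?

Hector receives ₹65,000.

Eira takes two-fifths of ₹975,000 = ₹390,000. The remaining ₹585,000 passes to the descendants.
No child survives, so the initial division is made at the grandchildren's generation.
The descendants' portion (₹585,000) is divided into 9 shares of ₹65,000: Mateus, Tamsin, Hector, Miko, Dagny, Imani, Bruno, Joaquin, and Kerensa each take ₹65,000.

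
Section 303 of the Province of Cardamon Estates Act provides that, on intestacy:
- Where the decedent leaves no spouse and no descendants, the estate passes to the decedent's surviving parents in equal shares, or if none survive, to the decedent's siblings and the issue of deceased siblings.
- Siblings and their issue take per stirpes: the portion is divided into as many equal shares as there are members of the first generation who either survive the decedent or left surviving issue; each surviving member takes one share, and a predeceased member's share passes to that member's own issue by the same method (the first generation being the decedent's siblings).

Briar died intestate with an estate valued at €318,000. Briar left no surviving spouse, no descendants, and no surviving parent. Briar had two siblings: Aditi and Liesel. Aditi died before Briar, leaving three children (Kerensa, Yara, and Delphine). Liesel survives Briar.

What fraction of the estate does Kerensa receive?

The entire €318,000 passes to the siblings and their issue.
That amount (€318,000) is divided into 2 shares of €159,000: Liesel takes €159,000; Aditi's €159,000 share passes to Aditi's issue.
Aditi's share (€159,000) is divided into 3 shares of €53,000: Kerensa, Yara, and Delphine each take €53,000.

Kerensa receives 1/6 of the estate.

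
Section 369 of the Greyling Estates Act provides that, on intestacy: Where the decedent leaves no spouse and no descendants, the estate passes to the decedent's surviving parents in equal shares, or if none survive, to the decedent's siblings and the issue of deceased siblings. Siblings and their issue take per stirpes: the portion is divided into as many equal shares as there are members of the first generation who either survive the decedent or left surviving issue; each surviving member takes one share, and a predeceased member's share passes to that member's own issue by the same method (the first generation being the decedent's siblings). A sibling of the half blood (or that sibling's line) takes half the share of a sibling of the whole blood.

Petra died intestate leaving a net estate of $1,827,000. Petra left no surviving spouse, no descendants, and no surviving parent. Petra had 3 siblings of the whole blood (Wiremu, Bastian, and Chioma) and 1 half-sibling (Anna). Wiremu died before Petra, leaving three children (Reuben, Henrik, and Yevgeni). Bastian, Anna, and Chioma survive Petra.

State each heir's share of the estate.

Reuben: $174,000; Henrik: $174,000; Yevgeni: $174,000; Bastian: $522,000; Anna: $261,000; Chioma: $522,000

The entire $1,827,000 passes to the siblings and their issue.
Counting each half-blood sibling's line as half a unit, there are 7/2 units in $1,827,000, so one unit is $522,000. Whole-blood lines (Wiremu, Bastian, and Chioma) take $522,000 each; half-blood lines (Anna) take $261,000 each.
Wiremu's share ($522,000) is divided into 3 shares of $174,000: Reuben, Henrik, and Yevgeni each take $174,000.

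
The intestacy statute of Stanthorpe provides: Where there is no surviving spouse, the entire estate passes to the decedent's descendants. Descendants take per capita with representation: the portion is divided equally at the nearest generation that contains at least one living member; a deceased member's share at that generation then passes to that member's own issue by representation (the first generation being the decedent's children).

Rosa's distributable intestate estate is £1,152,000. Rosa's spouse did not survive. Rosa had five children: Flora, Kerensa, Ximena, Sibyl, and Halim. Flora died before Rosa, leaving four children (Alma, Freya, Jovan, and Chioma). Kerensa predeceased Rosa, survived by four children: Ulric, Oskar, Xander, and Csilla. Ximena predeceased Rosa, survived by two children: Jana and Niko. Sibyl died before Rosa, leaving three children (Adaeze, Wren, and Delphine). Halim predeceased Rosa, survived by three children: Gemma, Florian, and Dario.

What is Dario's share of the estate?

The entire £1,152,000 passes to the descendants.
No child survives, so the initial division is made at the grandchildren's generation.
That amount (£1,152,000) is divided into 16 shares of £72,000: Alma, Freya, Jovan, Chioma, Ulric, Oskar, Xander, Csilla, Jana, Niko, Adaeze, Wren, Delphine, Gemma, Florian, and Dario each take £72,000.

Dario receives £72,000.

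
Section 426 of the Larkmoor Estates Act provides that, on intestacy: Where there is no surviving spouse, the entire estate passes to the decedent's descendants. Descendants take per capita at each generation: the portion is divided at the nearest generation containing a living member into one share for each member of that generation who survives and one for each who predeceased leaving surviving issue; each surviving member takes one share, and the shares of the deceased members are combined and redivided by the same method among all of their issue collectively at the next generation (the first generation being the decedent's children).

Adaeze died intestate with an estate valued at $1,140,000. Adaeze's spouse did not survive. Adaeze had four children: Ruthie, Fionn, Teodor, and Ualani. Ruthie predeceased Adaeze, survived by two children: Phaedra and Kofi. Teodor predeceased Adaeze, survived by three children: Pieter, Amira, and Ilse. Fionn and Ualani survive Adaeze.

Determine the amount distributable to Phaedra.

The entire $1,140,000 passes to the descendants.
That amount ($1,140,000) is divided at the children's generation into 4 shares of $285,000. Fionn and Ualani each take $285,000. The 2 shares of the deceased (Ruthie and Teodor) are combined into a pool of $570,000.
That pool ($570,000) is divided at the grandchildren's generation equally among Phaedra, Kofi, Pieter, Amira, and Ilse: $114,000 each.

Phaedra receives $114,000.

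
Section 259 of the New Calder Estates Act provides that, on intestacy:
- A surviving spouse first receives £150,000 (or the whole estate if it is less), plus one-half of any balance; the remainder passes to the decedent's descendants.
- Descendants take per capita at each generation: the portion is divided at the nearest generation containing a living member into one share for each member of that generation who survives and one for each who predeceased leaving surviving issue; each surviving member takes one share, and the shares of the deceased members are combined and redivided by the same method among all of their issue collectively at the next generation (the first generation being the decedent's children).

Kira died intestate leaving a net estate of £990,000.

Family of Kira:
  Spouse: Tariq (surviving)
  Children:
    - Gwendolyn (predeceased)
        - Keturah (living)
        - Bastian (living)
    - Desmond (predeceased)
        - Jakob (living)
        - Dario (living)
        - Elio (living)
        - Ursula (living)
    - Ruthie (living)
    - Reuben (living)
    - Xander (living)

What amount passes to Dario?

Dario receives £28,000.

Tariq first takes £150,000, leaving a balance of £840,000. Tariq then takes one-half of the balance (£420,000), for a total of £570,000. The remaining £420,000 passes to the descendants.
The descendants' portion (£420,000) is divided at the children's generation into 5 shares of £84,000. Ruthie, Reuben, and Xander each take £84,000. The 2 shares of the deceased (Gwendolyn and Desmond) are combined into a pool of £168,000.
That pool (£168,000) is divided at the grandchildren's generation equally among Keturah, Bastian, Jakob, Dario, Elio, and Ursula: £28,000 each.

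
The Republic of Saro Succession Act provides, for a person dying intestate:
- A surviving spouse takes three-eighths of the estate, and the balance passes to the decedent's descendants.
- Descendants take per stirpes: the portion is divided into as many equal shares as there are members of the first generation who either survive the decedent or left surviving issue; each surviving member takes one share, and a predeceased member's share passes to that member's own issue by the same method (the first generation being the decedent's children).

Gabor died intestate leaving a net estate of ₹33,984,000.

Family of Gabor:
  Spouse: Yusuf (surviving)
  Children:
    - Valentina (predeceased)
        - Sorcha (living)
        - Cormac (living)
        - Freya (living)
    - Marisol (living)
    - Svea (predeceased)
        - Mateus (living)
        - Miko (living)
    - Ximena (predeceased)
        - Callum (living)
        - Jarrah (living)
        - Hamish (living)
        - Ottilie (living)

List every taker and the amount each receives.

Yusuf: ₹12,744,000; Sorcha: ₹1,770,000; Cormac: ₹1,770,000; Freya: ₹1,770,000; Marisol: ₹5,310,000; Mateus: ₹2,655,000; Miko: ₹2,655,000; Callum: ₹1,327,500; Jarrah: ₹1,327,500; Hamish: ₹1,327,500; Ottilie: ₹1,327,500

Yusuf takes three-eighths of ₹33,984,000 = ₹12,744,000. The remaining ₹21,240,000 passes to the descendants.
The descendants' portion (₹21,240,000) is divided into 4 shares of ₹5,310,000: Marisol takes ₹5,310,000; Valentina's ₹5,310,000 share passes to Valentina's issue; Svea's ₹5,310,000 share passes to Svea's issue; Ximena's ₹5,310,000 share passes to Ximena's issue.
Valentina's share (₹5,310,000) is divided into 3 shares of ₹1,770,000: Sorcha, Cormac, and Freya each take ₹1,770,000.
Svea's share (₹5,310,000) is divided into 2 shares of ₹2,655,000: Mateus and Miko each take ₹2,655,000.
Ximena's share (₹5,310,000) is divided into 4 shares of ₹1,327,500: Callum, Jarrah, Hamish, and Ottilie each take ₹1,327,500.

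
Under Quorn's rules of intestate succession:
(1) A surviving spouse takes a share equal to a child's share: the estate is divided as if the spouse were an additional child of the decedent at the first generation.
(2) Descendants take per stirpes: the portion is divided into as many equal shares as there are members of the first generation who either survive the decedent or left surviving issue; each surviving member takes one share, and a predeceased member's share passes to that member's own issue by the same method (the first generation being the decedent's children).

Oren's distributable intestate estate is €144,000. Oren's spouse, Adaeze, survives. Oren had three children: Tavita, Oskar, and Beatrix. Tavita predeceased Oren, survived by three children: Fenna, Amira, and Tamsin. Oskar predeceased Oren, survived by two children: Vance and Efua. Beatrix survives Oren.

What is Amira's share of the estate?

Amira receives €12,000.

The spouse counts as an additional share at the children's level, so there are 4 primary shares of €36,000. Adaeze takes one such share (€36,000).
The children's combined portion (€108,000) is divided into 3 shares of €36,000: Beatrix takes €36,000; Tavita's €36,000 share passes to Tavita's issue; Oskar's €36,000 share passes to Oskar's issue.
Tavita's share (€36,000) is divided into 3 shares of €12,000: Fenna, Amira, and Tamsin each take €12,000.
Oskar's share (€36,000) is divided into 2 shares of €18,000: Vance and Efua each take €18,000.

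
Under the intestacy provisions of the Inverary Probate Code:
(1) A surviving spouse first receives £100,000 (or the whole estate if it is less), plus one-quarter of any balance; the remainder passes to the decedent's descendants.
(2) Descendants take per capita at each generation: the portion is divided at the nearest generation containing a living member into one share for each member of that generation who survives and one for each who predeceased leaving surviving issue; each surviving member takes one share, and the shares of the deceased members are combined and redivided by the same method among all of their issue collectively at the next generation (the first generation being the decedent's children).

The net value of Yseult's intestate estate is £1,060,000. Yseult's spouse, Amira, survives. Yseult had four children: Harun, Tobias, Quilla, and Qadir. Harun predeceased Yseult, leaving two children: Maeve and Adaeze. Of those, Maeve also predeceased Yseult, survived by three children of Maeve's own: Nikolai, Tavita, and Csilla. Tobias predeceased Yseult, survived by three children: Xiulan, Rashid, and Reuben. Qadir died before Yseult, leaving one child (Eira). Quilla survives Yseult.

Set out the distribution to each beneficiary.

Amira first takes £100,000, leaving a balance of £960,000. Amira then takes one-quarter of the balance (£240,000), for a total of £340,000. The remaining £720,000 passes to the descendants.
The descendants' portion (£720,000) is divided at the children's generation into 4 shares of £180,000. Quilla takes £180,000. The 3 shares of the deceased (Harun, Tobias, and Qadir) are combined into a pool of £540,000.
That pool (£540,000) is divided at the grandchildren's generation into 6 shares of £90,000. Adaeze, Xiulan, Rashid, Reuben, and Eira each take £90,000. The remaining share for the deceased Maeve (£90,000) is carried to the next generation.
That pool (£90,000) is divided at the great-grandchildren's generation equally among Nikolai, Tavita, and Csilla: £30,000 each.

Amira: £340,000; Nikolai: £30,000; Tavita: £30,000; Csilla: £30,000; Adaeze: £90,000; Xiulan: £90,000; Rashid: £90,000; Reuben: £90,000; Quilla: £180,000; Eira: £90,000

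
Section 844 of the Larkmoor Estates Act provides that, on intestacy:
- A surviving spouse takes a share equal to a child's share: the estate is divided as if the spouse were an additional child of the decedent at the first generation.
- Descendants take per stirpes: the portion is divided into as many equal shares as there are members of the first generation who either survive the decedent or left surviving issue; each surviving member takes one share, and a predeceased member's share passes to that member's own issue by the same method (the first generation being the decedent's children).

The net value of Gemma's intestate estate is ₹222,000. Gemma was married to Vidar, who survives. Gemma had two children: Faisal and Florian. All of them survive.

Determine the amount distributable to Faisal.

Faisal receives ₹74,000.

The spouse counts as an additional share at the children's level, so there are 3 primary shares of ₹74,000. Vidar takes one such share (₹74,000).
The children's combined portion (₹148,000) is divided into 2 shares of ₹74,000: Faisal and Florian each take ₹74,000.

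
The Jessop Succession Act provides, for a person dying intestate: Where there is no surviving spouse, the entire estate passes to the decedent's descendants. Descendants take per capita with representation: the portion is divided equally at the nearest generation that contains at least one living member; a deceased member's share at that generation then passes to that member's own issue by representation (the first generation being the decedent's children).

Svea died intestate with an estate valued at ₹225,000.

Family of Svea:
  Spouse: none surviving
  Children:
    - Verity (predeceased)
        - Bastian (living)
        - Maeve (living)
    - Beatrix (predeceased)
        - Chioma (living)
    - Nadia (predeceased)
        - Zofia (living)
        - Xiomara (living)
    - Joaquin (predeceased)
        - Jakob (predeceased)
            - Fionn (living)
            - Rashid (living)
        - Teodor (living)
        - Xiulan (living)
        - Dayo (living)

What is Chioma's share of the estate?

Chioma receives ₹25,000.

The entire ₹225,000 passes to the descendants.
No child survives, so the initial division is made at the grandchildren's generation.
That amount (₹225,000) is divided into 9 shares of ₹25,000: Bastian, Maeve, Chioma, Zofia, Xiomara, Teodor, Xiulan, and Dayo each take ₹25,000; Jakob's ₹25,000 share passes to Jakob's issue.
Jakob's share (₹25,000) is divided into 2 shares of ₹12,500: Fionn and Rashid each take ₹12,500.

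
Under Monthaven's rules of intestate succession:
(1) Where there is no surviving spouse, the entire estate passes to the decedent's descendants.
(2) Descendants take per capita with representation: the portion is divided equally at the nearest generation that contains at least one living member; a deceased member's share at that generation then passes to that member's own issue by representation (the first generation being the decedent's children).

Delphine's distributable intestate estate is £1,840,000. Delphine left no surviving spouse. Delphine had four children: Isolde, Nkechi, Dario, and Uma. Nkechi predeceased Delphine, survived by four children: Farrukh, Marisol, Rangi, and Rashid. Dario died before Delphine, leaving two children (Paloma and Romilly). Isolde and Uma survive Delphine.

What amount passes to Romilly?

Romilly receives £230,000.

The entire £1,840,000 passes to the descendants.
That amount (£1,840,000) is divided into 4 shares of £460,000: Isolde and Uma each take £460,000; Nkechi's £460,000 share passes to Nkechi's issue; Dario's £460,000 share passes to Dario's issue.
Nkechi's share (£460,000) is divided into 4 shares of £115,000: Farrukh, Marisol, Rangi, and Rashid each take £115,000.
Dario's share (£460,000) is divided into 2 shares of £230,000: Paloma and Romilly each take £230,000.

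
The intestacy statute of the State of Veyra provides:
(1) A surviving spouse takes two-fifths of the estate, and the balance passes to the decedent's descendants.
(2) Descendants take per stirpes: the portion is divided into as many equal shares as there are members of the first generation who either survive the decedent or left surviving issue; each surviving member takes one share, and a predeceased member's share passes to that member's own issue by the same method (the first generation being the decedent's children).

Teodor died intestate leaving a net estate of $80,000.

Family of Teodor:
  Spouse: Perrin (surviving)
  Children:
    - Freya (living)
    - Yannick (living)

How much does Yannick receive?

Yannick receives $24,000.

Perrin takes two-fifths of $80,000 = $32,000. The remaining $48,000 passes to the descendants.
The descendants' portion ($48,000) is divided into 2 shares of $24,000: Freya and Yannick each take $24,000.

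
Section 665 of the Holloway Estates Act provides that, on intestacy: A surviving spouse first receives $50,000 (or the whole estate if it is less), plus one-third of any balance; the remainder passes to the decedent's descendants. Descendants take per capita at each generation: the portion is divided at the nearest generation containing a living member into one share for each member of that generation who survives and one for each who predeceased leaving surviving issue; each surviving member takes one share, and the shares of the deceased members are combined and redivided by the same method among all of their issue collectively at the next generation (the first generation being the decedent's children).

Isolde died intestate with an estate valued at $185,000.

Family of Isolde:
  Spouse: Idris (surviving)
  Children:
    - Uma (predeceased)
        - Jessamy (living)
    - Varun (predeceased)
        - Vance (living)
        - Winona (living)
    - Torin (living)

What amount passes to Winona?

Idris first takes $50,000, leaving a balance of $135,000. Idris then takes one-third of the balance ($45,000), for a total of $95,000. The remaining $90,000 passes to the descendants.
The descendants' portion ($90,000) is divided at the children's generation into 3 shares of $30,000. Torin takes $30,000. The 2 shares of the deceased (Uma and Varun) are combined into a pool of $60,000.
That pool ($60,000) is divided at the grandchildren's generation equally among Jessamy, Vance, and Winona: $20,000 each.

Winona receives $20,000.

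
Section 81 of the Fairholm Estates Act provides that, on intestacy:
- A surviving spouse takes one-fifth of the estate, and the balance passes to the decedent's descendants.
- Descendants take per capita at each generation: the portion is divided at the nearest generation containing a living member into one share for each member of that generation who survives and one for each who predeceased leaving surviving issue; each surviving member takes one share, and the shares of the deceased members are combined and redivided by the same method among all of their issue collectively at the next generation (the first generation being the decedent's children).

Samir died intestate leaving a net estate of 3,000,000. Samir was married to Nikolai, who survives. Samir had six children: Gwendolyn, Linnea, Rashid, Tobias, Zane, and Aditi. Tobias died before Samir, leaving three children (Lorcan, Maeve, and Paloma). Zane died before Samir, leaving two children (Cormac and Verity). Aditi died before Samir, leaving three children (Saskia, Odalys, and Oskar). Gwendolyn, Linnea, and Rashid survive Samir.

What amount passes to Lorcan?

Lorcan receives 150,000.

Nikolai takes one-fifth of 3,000,000 = 600,000. The remaining 2,400,000 passes to the descendants.
The descendants' portion (2,400,000) is divided at the children's generation into 6 shares of 400,000. Gwendolyn, Linnea, and Rashid each take 400,000. The 3 shares of the deceased (Tobias, Zane, and Aditi) are combined into a pool of 1,200,000.
That pool (1,200,000) is divided at the grandchildren's generation equally among Lorcan, Maeve, Paloma, Cormac, Verity, Saskia, Odalys, and Oskar: 150,000 each.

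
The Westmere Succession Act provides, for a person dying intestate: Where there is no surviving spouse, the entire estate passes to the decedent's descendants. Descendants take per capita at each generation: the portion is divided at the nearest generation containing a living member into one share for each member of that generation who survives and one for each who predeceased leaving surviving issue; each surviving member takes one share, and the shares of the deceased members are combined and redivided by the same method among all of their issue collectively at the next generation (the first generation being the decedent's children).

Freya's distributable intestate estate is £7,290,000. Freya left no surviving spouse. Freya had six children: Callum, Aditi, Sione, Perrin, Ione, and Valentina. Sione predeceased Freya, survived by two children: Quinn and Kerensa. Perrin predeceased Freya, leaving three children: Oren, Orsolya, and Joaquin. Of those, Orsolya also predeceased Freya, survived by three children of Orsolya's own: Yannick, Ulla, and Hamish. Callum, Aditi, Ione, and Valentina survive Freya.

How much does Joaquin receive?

Joaquin receives £486,000.

The entire £7,290,000 passes to the descendants.
That amount (£7,290,000) is divided at the children's generation into 6 shares of £1,215,000. Callum, Aditi, Ione, and Valentina each take £1,215,000. The 2 shares of the deceased (Sione and Perrin) are combined into a pool of £2,430,000.
That pool (£2,430,000) is divided at the grandchildren's generation into 5 shares of £486,000. Quinn, Kerensa, Oren, and Joaquin each take £486,000. The remaining share for the deceased Orsolya (£486,000) is carried to the next generation.
That pool (£486,000) is divided at the great-grandchildren's generation equally among Yannick, Ulla, and Hamish: £162,000 each.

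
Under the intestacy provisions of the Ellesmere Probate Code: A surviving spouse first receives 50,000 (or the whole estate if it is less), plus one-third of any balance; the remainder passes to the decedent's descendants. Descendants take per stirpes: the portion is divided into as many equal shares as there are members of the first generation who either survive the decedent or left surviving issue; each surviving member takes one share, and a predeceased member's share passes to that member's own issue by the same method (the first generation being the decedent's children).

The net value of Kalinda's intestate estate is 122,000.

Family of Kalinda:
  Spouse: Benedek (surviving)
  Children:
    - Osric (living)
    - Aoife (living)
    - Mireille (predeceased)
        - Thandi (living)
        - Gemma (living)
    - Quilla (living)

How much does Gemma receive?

Gemma receives 6,000.

Benedek first takes 50,000, leaving a balance of 72,000. Benedek then takes one-third of the balance (24,000), for a total of 74,000. The remaining 48,000 passes to the descendants.
The descendants' portion (48,000) is divided into 4 shares of 12,000: Osric, Aoife, and Quilla each take 12,000; Mireille's 12,000 share passes to Mireille's issue.
Mireille's share (12,000) is divided into 2 shares of 6,000: Thandi and Gemma each take 6,000.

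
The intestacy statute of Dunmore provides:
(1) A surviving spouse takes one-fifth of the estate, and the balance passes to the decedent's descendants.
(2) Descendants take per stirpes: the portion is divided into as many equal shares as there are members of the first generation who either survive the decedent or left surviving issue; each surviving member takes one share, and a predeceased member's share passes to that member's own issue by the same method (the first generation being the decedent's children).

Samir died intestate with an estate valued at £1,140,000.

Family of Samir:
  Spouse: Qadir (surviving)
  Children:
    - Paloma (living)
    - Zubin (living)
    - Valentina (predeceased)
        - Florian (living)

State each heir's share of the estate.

Qadir takes one-fifth of £1,140,000 = £228,000. The remaining £912,000 passes to the descendants.
The descendants' portion (£912,000) is divided into 3 shares of £304,000: Paloma and Zubin each take £304,000; Valentina's £304,000 share passes to Valentina's issue.
Valentina's share (£304,000) passes entirely to Florian.

Qadir: £228,000; Paloma: £304,000; Zubin: £304,000; Florian: £304,000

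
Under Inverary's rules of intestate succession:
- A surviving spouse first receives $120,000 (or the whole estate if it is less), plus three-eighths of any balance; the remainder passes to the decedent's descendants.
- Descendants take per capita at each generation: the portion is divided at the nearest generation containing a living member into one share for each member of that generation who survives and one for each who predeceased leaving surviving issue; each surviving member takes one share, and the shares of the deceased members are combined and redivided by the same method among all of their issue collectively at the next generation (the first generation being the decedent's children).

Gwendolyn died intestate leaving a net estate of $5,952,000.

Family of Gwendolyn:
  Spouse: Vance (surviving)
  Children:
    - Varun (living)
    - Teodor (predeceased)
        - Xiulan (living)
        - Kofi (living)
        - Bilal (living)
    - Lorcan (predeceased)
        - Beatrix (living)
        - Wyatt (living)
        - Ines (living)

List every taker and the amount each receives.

Vance: $2,307,000; Varun: $1,215,000; Xiulan: $405,000; Kofi: $405,000; Bilal: $405,000; Beatrix: $405,000; Wyatt: $405,000; Ines: $405,000

Vance first takes $120,000, leaving a balance of $5,832,000. Vance then takes three-eighths of the balance ($2,187,000), for a total of $2,307,000. The remaining $3,645,000 passes to the descendants.
The descendants' portion ($3,645,000) is divided at the children's generation into 3 shares of $1,215,000. Varun takes $1,215,000. The 2 shares of the deceased (Teodor and Lorcan) are combined into a pool of $2,430,000.
That pool ($2,430,000) is divided at the grandchildren's generation equally among Xiulan, Kofi, Bilal, Beatrix, Wyatt, and Ines: $405,000 each.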